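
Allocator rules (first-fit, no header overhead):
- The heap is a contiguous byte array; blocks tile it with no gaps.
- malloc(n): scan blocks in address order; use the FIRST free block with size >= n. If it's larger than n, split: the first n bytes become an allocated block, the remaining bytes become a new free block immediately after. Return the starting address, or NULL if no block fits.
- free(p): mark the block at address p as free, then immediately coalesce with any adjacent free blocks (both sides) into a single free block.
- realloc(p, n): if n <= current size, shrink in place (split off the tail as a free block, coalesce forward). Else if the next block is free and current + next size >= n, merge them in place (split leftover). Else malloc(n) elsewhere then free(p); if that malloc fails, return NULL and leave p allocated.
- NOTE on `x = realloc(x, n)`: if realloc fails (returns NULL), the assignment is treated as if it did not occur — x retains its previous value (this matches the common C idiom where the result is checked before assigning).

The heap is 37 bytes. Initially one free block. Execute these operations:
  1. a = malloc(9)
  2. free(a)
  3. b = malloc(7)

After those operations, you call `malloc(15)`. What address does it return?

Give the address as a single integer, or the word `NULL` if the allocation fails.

Op 1: a = malloc(9) -> a = 0; heap: [0-8 ALLOC][9-36 FREE]
Op 2: free(a) -> (freed a); heap: [0-36 FREE]
Op 3: b = malloc(7) -> b = 0; heap: [0-6 ALLOC][7-36 FREE]
malloc(15): first-fit scan over [0-6 ALLOC][7-36 FREE] -> 7

Answer: 7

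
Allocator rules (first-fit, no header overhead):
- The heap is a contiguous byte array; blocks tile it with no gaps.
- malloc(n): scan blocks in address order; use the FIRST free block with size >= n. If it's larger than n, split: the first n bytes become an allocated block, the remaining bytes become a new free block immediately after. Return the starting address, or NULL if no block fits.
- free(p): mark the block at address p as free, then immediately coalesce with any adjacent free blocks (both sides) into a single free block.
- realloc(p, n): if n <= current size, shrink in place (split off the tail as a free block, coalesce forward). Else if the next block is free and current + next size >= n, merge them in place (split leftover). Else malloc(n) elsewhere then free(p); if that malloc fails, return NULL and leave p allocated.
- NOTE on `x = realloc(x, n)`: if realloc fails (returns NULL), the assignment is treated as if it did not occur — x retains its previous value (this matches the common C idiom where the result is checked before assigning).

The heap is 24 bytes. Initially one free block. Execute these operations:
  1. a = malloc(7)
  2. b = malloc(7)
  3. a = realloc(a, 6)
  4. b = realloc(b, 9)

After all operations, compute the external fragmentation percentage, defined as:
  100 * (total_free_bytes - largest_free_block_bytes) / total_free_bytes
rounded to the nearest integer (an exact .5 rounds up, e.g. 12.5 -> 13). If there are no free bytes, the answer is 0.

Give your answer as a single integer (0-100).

Answer: 11

Derivation:
Op 1: a = malloc(7) -> a = 0; heap: [0-6 ALLOC][7-23 FREE]
Op 2: b = malloc(7) -> b = 7; heap: [0-6 ALLOC][7-13 ALLOC][14-23 FREE]
Op 3: a = realloc(a, 6) -> a = 0; heap: [0-5 ALLOC][6-6 FREE][7-13 ALLOC][14-23 FREE]
Op 4: b = realloc(b, 9) -> b = 7; heap: [0-5 ALLOC][6-6 FREE][7-15 ALLOC][16-23 FREE]
Free blocks: [1 8] total_free=9 largest=8 -> 100*(9-8)/9 = 100/9 ≈ 11.111 -> rounds to 11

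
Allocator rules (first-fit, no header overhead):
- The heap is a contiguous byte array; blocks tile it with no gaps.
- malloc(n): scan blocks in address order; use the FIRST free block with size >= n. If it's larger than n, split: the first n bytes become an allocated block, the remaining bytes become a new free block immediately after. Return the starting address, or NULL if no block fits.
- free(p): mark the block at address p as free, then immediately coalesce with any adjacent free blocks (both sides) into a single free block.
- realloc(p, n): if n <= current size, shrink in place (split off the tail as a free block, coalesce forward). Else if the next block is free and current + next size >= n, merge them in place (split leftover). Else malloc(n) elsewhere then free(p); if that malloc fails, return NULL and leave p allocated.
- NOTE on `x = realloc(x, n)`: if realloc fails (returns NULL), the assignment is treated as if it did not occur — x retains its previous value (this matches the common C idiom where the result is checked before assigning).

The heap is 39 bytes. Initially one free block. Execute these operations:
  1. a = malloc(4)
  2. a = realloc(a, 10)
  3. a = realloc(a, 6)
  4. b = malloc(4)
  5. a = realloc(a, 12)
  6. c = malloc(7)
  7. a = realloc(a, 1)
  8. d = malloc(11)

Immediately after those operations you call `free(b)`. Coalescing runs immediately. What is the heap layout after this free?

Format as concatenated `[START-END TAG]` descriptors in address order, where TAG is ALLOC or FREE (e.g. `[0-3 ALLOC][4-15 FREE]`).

Answer: [0-9 FREE][10-10 ALLOC][11-21 ALLOC][22-28 ALLOC][29-38 FREE]

Derivation:
Op 1: a = malloc(4) -> a = 0; heap: [0-3 ALLOC][4-38 FREE]
Op 2: a = realloc(a, 10) -> a = 0; heap: [0-9 ALLOC][10-38 FREE]
Op 3: a = realloc(a, 6) -> a = 0; heap: [0-5 ALLOC][6-38 FREE]
Op 4: b = malloc(4) -> b = 6; heap: [0-5 ALLOC][6-9 ALLOC][10-38 FREE]
Op 5: a = realloc(a, 12) -> a = 10; heap: [0-5 FREE][6-9 ALLOC][10-21 ALLOC][22-38 FREE]
Op 6: c = malloc(7) -> c = 22; heap: [0-5 FREE][6-9 ALLOC][10-21 ALLOC][22-28 ALLOC][29-38 FREE]
Op 7: a = realloc(a, 1) -> a = 10; heap: [0-5 FREE][6-9 ALLOC][10-10 ALLOC][11-21 FREE][22-28 ALLOC][29-38 FREE]
Op 8: d = malloc(11) -> d = 11; heap: [0-5 FREE][6-9 ALLOC][10-10 ALLOC][11-21 ALLOC][22-28 ALLOC][29-38 FREE]
free(b): b = 6 -> block [6-9 ALLOC]; mark free, coalesce with adjacent free neighbors -> [0-9 FREE][10-10 ALLOC][11-21 ALLOC][22-28 ALLOC][29-38 FREE]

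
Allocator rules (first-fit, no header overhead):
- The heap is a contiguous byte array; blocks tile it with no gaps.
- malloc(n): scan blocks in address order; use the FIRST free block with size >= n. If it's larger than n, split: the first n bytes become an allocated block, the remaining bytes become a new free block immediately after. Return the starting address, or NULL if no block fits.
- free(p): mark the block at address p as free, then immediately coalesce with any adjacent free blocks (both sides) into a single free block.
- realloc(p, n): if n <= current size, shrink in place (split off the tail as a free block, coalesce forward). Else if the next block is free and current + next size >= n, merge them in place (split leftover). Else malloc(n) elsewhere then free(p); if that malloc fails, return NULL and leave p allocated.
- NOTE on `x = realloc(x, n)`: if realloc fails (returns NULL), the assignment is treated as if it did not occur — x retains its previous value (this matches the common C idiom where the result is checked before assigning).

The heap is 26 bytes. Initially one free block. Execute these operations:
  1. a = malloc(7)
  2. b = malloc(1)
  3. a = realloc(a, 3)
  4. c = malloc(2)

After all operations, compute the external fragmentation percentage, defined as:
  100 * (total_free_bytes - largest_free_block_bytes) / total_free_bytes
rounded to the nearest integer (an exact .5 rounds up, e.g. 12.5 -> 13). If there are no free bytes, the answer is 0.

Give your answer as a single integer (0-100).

Answer: 10

Derivation:
Op 1: a = malloc(7) -> a = 0; heap: [0-6 ALLOC][7-25 FREE]
Op 2: b = malloc(1) -> b = 7; heap: [0-6 ALLOC][7-7 ALLOC][8-25 FREE]
Op 3: a = realloc(a, 3) -> a = 0; heap: [0-2 ALLOC][3-6 FREE][7-7 ALLOC][8-25 FREE]
Op 4: c = malloc(2) -> c = 3; heap: [0-2 ALLOC][3-4 ALLOC][5-6 FREE][7-7 ALLOC][8-25 FREE]
Free blocks: [2 18] total_free=20 largest=18 -> 100*(20-18)/20 = 200/20 = 10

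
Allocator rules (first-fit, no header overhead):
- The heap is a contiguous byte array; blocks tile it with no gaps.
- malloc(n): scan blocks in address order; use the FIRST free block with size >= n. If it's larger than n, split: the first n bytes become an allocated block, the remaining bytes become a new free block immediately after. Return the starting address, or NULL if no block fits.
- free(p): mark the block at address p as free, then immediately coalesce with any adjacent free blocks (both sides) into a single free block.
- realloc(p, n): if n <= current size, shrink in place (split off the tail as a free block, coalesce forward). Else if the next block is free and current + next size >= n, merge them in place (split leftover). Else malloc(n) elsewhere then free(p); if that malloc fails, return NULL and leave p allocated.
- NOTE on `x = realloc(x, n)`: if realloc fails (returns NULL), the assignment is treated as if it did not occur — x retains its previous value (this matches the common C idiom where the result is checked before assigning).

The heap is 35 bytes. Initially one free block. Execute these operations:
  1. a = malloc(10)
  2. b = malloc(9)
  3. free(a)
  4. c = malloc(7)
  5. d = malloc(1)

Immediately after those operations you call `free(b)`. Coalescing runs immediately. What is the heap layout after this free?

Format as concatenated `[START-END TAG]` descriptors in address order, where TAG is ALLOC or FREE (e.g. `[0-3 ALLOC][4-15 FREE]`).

Answer: [0-6 ALLOC][7-7 ALLOC][8-34 FREE]

Derivation:
Op 1: a = malloc(10) -> a = 0; heap: [0-9 ALLOC][10-34 FREE]
Op 2: b = malloc(9) -> b = 10; heap: [0-9 ALLOC][10-18 ALLOC][19-34 FREE]
Op 3: free(a) -> (freed a); heap: [0-9 FREE][10-18 ALLOC][19-34 FREE]
Op 4: c = malloc(7) -> c = 0; heap: [0-6 ALLOC][7-9 FREE][10-18 ALLOC][19-34 FREE]
Op 5: d = malloc(1) -> d = 7; heap: [0-6 ALLOC][7-7 ALLOC][8-9 FREE][10-18 ALLOC][19-34 FREE]
free(b): b = 10 -> block [10-18 ALLOC]; mark free, coalesce with adjacent free neighbors -> [0-6 ALLOC][7-7 ALLOC][8-34 FREE]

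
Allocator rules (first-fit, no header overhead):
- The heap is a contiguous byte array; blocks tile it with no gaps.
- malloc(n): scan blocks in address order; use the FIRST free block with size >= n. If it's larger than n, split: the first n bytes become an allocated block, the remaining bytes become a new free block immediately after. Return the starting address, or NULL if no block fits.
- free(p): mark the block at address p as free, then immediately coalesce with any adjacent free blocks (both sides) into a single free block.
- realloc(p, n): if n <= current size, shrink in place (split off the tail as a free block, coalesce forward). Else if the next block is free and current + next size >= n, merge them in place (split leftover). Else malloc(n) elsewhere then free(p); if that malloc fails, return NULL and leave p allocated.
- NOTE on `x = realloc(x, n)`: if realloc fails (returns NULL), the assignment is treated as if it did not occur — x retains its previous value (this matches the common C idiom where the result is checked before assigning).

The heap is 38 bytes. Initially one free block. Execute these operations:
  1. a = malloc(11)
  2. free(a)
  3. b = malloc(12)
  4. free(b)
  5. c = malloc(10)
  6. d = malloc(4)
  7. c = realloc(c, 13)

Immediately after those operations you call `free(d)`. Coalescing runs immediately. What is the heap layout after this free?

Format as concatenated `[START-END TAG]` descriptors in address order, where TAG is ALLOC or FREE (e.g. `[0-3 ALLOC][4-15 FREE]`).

Answer: [0-13 FREE][14-26 ALLOC][27-37 FREE]

Derivation:
Op 1: a = malloc(11) -> a = 0; heap: [0-10 ALLOC][11-37 FREE]
Op 2: free(a) -> (freed a); heap: [0-37 FREE]
Op 3: b = malloc(12) -> b = 0; heap: [0-11 ALLOC][12-37 FREE]
Op 4: free(b) -> (freed b); heap: [0-37 FREE]
Op 5: c = malloc(10) -> c = 0; heap: [0-9 ALLOC][10-37 FREE]
Op 6: d = malloc(4) -> d = 10; heap: [0-9 ALLOC][10-13 ALLOC][14-37 FREE]
Op 7: c = realloc(c, 13) -> c = 14; heap: [0-9 FREE][10-13 ALLOC][14-26 ALLOC][27-37 FREE]
free(d): d = 10 -> block [10-13 ALLOC]; mark free, coalesce with adjacent free neighbors -> [0-13 FREE][14-26 ALLOC][27-37 FREE]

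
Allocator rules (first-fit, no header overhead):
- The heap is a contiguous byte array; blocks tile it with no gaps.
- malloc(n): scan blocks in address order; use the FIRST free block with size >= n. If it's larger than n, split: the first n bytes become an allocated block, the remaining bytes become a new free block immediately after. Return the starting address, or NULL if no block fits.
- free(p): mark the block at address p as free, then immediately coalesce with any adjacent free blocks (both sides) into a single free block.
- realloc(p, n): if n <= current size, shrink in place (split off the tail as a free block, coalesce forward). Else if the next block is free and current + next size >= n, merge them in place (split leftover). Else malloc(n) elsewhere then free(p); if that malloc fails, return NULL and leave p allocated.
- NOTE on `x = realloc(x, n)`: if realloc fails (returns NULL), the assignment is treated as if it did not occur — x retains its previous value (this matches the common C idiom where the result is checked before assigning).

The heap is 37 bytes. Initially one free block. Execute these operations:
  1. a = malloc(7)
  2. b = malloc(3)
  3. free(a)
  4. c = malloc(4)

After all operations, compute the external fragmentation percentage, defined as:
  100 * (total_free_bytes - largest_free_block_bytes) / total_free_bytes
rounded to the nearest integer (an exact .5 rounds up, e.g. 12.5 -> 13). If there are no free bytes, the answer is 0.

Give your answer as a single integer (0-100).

Op 1: a = malloc(7) -> a = 0; heap: [0-6 ALLOC][7-36 FREE]
Op 2: b = malloc(3) -> b = 7; heap: [0-6 ALLOC][7-9 ALLOC][10-36 FREE]
Op 3: free(a) -> (freed a); heap: [0-6 FREE][7-9 ALLOC][10-36 FREE]
Op 4: c = malloc(4) -> c = 0; heap: [0-3 ALLOC][4-6 FREE][7-9 ALLOC][10-36 FREE]
Free blocks: [3 27] total_free=30 largest=27 -> 100*(30-27)/30 = 300/30 = 10

Answer: 10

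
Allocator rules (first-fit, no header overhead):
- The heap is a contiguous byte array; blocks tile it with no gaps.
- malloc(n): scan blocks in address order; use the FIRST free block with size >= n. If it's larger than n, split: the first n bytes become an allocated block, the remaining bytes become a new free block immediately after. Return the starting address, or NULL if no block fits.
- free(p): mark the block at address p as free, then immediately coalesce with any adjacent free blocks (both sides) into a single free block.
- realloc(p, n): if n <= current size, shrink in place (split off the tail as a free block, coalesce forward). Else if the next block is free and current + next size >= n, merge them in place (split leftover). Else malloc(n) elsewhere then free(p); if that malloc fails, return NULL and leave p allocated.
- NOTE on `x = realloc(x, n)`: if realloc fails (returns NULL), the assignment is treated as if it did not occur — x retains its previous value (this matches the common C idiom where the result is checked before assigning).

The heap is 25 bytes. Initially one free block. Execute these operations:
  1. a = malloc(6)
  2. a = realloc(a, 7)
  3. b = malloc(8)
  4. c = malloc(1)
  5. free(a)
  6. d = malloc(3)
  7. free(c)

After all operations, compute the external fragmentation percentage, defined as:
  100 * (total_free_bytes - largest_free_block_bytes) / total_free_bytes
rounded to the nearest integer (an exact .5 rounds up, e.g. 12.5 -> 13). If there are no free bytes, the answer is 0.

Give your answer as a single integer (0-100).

Op 1: a = malloc(6) -> a = 0; heap: [0-5 ALLOC][6-24 FREE]
Op 2: a = realloc(a, 7) -> a = 0; heap: [0-6 ALLOC][7-24 FREE]
Op 3: b = malloc(8) -> b = 7; heap: [0-6 ALLOC][7-14 ALLOC][15-24 FREE]
Op 4: c = malloc(1) -> c = 15; heap: [0-6 ALLOC][7-14 ALLOC][15-15 ALLOC][16-24 FREE]
Op 5: free(a) -> (freed a); heap: [0-6 FREE][7-14 ALLOC][15-15 ALLOC][16-24 FREE]
Op 6: d = malloc(3) -> d = 0; heap: [0-2 ALLOC][3-6 FREE][7-14 ALLOC][15-15 ALLOC][16-24 FREE]
Op 7: free(c) -> (freed c); heap: [0-2 ALLOC][3-6 FREE][7-14 ALLOC][15-24 FREE]
Free blocks: [4 10] total_free=14 largest=10 -> 100*(14-10)/14 = 400/14 ≈ 28.571 -> rounds to 29

Answer: 29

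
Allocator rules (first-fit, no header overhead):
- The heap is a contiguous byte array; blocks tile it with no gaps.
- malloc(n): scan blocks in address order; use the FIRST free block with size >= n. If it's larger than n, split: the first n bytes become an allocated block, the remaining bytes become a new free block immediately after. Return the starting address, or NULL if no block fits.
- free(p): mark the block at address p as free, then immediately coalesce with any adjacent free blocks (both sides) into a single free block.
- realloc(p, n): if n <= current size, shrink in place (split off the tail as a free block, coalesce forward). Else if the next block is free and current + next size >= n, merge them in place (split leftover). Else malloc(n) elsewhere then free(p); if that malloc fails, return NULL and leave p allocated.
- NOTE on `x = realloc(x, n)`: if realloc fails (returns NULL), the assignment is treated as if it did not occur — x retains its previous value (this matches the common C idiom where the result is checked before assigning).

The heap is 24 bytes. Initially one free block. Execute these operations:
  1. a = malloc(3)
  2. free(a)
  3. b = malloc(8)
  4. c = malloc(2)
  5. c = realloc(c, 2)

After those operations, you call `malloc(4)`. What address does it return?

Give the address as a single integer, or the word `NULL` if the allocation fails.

Op 1: a = malloc(3) -> a = 0; heap: [0-2 ALLOC][3-23 FREE]
Op 2: free(a) -> (freed a); heap: [0-23 FREE]
Op 3: b = malloc(8) -> b = 0; heap: [0-7 ALLOC][8-23 FREE]
Op 4: c = malloc(2) -> c = 8; heap: [0-7 ALLOC][8-9 ALLOC][10-23 FREE]
Op 5: c = realloc(c, 2) -> c = 8; heap: [0-7 ALLOC][8-9 ALLOC][10-23 FREE]
malloc(4): first-fit scan over [0-7 ALLOC][8-9 ALLOC][10-23 FREE] -> 10

Answer: 10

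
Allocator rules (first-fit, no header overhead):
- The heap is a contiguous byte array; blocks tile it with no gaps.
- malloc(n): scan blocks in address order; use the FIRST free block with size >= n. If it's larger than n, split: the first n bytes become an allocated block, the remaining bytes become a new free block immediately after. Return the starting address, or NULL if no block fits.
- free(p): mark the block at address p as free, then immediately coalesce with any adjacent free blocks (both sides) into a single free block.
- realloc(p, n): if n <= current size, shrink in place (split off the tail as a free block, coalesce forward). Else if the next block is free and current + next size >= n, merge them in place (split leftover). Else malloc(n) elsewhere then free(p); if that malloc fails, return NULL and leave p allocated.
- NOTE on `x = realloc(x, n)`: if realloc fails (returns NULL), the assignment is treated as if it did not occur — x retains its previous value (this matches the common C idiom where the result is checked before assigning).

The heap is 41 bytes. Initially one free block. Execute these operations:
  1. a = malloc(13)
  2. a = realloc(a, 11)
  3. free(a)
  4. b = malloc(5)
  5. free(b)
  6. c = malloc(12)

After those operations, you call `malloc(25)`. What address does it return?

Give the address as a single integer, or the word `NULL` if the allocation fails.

Op 1: a = malloc(13) -> a = 0; heap: [0-12 ALLOC][13-40 FREE]
Op 2: a = realloc(a, 11) -> a = 0; heap: [0-10 ALLOC][11-40 FREE]
Op 3: free(a) -> (freed a); heap: [0-40 FREE]
Op 4: b = malloc(5) -> b = 0; heap: [0-4 ALLOC][5-40 FREE]
Op 5: free(b) -> (freed b); heap: [0-40 FREE]
Op 6: c = malloc(12) -> c = 0; heap: [0-11 ALLOC][12-40 FREE]
malloc(25): first-fit scan over [0-11 ALLOC][12-40 FREE] -> 12

Answer: 12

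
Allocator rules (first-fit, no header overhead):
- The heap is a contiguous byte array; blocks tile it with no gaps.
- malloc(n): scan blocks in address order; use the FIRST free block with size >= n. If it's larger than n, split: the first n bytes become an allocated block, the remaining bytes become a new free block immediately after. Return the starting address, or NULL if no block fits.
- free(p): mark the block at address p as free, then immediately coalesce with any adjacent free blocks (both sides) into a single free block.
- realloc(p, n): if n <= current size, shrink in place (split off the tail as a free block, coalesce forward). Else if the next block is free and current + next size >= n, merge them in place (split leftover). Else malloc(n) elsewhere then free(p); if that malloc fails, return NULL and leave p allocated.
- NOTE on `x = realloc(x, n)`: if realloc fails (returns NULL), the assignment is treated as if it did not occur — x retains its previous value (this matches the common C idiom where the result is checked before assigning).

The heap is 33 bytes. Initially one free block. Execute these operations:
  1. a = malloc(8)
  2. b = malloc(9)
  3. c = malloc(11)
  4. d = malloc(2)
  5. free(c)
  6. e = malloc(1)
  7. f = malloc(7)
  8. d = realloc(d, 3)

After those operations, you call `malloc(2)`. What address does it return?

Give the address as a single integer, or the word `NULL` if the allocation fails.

Answer: 25

Derivation:
Op 1: a = malloc(8) -> a = 0; heap: [0-7 ALLOC][8-32 FREE]
Op 2: b = malloc(9) -> b = 8; heap: [0-7 ALLOC][8-16 ALLOC][17-32 FREE]
Op 3: c = malloc(11) -> c = 17; heap: [0-7 ALLOC][8-16 ALLOC][17-27 ALLOC][28-32 FREE]
Op 4: d = malloc(2) -> d = 28; heap: [0-7 ALLOC][8-16 ALLOC][17-27 ALLOC][28-29 ALLOC][30-32 FREE]
Op 5: free(c) -> (freed c); heap: [0-7 ALLOC][8-16 ALLOC][17-27 FREE][28-29 ALLOC][30-32 FREE]
Op 6: e = malloc(1) -> e = 17; heap: [0-7 ALLOC][8-16 ALLOC][17-17 ALLOC][18-27 FREE][28-29 ALLOC][30-32 FREE]
Op 7: f = malloc(7) -> f = 18; heap: [0-7 ALLOC][8-16 ALLOC][17-17 ALLOC][18-24 ALLOC][25-27 FREE][28-29 ALLOC][30-32 FREE]
Op 8: d = realloc(d, 3) -> d = 28; heap: [0-7 ALLOC][8-16 ALLOC][17-17 ALLOC][18-24 ALLOC][25-27 FREE][28-30 ALLOC][31-32 FREE]
malloc(2): first-fit scan over [0-7 ALLOC][8-16 ALLOC][17-17 ALLOC][18-24 ALLOC][25-27 FREE][28-30 ALLOC][31-32 FREE] -> 25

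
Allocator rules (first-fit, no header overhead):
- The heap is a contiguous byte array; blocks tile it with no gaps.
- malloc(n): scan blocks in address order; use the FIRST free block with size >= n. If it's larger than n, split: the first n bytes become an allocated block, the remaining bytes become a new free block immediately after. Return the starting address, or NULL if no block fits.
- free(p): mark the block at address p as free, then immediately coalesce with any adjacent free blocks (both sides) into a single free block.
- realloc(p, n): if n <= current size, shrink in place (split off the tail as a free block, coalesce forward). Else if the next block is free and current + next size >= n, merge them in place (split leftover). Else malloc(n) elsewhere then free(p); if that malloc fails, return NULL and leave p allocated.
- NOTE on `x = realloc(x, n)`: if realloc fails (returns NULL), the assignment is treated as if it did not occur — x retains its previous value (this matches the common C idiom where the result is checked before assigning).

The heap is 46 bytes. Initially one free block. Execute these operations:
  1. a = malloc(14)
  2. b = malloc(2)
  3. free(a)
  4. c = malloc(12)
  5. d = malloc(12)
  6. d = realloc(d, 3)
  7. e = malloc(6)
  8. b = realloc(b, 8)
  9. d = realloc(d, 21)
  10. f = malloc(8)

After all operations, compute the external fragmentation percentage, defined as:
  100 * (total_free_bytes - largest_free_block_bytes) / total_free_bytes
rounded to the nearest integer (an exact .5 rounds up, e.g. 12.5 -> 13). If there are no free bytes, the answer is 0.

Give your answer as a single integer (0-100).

Op 1: a = malloc(14) -> a = 0; heap: [0-13 ALLOC][14-45 FREE]
Op 2: b = malloc(2) -> b = 14; heap: [0-13 ALLOC][14-15 ALLOC][16-45 FREE]
Op 3: free(a) -> (freed a); heap: [0-13 FREE][14-15 ALLOC][16-45 FREE]
Op 4: c = malloc(12) -> c = 0; heap: [0-11 ALLOC][12-13 FREE][14-15 ALLOC][16-45 FREE]
Op 5: d = malloc(12) -> d = 16; heap: [0-11 ALLOC][12-13 FREE][14-15 ALLOC][16-27 ALLOC][28-45 FREE]
Op 6: d = realloc(d, 3) -> d = 16; heap: [0-11 ALLOC][12-13 FREE][14-15 ALLOC][16-18 ALLOC][19-45 FREE]
Op 7: e = malloc(6) -> e = 19; heap: [0-11 ALLOC][12-13 FREE][14-15 ALLOC][16-18 ALLOC][19-24 ALLOC][25-45 FREE]
Op 8: b = realloc(b, 8) -> b = 25; heap: [0-11 ALLOC][12-15 FREE][16-18 ALLOC][19-24 ALLOC][25-32 ALLOC][33-45 FREE]
Op 9: d = realloc(d, 21) -> NULL (d unchanged); heap: [0-11 ALLOC][12-15 FREE][16-18 ALLOC][19-24 ALLOC][25-32 ALLOC][33-45 FREE]
Op 10: f = malloc(8) -> f = 33; heap: [0-11 ALLOC][12-15 FREE][16-18 ALLOC][19-24 ALLOC][25-32 ALLOC][33-40 ALLOC][41-45 FREE]
Free blocks: [4 5] total_free=9 largest=5 -> 100*(9-5)/9 = 400/9 ≈ 44.444 -> rounds to 44

Answer: 44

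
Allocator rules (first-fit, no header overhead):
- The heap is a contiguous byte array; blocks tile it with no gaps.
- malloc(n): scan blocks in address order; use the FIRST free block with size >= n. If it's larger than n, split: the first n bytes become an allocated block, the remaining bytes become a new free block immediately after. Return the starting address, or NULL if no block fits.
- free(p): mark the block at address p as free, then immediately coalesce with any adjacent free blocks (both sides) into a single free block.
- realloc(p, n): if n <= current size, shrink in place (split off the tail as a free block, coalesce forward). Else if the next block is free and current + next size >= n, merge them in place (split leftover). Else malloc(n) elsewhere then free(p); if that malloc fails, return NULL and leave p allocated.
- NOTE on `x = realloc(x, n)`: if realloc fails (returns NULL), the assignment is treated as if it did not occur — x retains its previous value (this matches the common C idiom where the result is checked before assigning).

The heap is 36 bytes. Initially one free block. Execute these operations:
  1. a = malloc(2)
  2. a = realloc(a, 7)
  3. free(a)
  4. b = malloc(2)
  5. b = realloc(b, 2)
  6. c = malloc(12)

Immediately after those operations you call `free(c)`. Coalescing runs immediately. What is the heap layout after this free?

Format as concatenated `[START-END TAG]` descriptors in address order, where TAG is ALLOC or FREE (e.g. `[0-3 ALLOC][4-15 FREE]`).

Op 1: a = malloc(2) -> a = 0; heap: [0-1 ALLOC][2-35 FREE]
Op 2: a = realloc(a, 7) -> a = 0; heap: [0-6 ALLOC][7-35 FREE]
Op 3: free(a) -> (freed a); heap: [0-35 FREE]
Op 4: b = malloc(2) -> b = 0; heap: [0-1 ALLOC][2-35 FREE]
Op 5: b = realloc(b, 2) -> b = 0; heap: [0-1 ALLOC][2-35 FREE]
Op 6: c = malloc(12) -> c = 2; heap: [0-1 ALLOC][2-13 ALLOC][14-35 FREE]
free(c): c = 2 -> block [2-13 ALLOC]; mark free, coalesce with adjacent free neighbors -> [0-1 ALLOC][2-35 FREE]

Answer: [0-1 ALLOC][2-35 FREE]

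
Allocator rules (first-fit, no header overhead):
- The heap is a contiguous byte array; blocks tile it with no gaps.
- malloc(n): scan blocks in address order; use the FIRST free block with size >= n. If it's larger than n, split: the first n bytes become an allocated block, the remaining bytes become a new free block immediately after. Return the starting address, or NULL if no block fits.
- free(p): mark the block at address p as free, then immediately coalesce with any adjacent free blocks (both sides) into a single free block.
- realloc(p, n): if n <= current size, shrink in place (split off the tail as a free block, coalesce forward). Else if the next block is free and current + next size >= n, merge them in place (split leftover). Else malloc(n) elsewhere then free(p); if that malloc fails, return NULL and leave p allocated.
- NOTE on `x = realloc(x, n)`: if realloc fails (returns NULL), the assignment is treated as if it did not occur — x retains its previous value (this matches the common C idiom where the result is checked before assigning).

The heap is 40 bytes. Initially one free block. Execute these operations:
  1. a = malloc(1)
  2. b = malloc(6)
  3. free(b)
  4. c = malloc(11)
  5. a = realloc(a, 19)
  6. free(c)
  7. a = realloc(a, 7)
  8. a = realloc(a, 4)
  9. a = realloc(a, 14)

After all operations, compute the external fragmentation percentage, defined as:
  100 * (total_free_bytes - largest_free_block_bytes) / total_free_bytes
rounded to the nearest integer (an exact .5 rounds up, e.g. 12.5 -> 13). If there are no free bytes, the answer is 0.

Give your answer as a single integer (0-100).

Answer: 46

Derivation:
Op 1: a = malloc(1) -> a = 0; heap: [0-0 ALLOC][1-39 FREE]
Op 2: b = malloc(6) -> b = 1; heap: [0-0 ALLOC][1-6 ALLOC][7-39 FREE]
Op 3: free(b) -> (freed b); heap: [0-0 ALLOC][1-39 FREE]
Op 4: c = malloc(11) -> c = 1; heap: [0-0 ALLOC][1-11 ALLOC][12-39 FREE]
Op 5: a = realloc(a, 19) -> a = 12; heap: [0-0 FREE][1-11 ALLOC][12-30 ALLOC][31-39 FREE]
Op 6: free(c) -> (freed c); heap: [0-11 FREE][12-30 ALLOC][31-39 FREE]
Op 7: a = realloc(a, 7) -> a = 12; heap: [0-11 FREE][12-18 ALLOC][19-39 FREE]
Op 8: a = realloc(a, 4) -> a = 12; heap: [0-11 FREE][12-15 ALLOC][16-39 FREE]
Op 9: a = realloc(a, 14) -> a = 12; heap: [0-11 FREE][12-25 ALLOC][26-39 FREE]
Free blocks: [12 14] total_free=26 largest=14 -> 100*(26-14)/26 = 1200/26 ≈ 46.154 -> rounds to 46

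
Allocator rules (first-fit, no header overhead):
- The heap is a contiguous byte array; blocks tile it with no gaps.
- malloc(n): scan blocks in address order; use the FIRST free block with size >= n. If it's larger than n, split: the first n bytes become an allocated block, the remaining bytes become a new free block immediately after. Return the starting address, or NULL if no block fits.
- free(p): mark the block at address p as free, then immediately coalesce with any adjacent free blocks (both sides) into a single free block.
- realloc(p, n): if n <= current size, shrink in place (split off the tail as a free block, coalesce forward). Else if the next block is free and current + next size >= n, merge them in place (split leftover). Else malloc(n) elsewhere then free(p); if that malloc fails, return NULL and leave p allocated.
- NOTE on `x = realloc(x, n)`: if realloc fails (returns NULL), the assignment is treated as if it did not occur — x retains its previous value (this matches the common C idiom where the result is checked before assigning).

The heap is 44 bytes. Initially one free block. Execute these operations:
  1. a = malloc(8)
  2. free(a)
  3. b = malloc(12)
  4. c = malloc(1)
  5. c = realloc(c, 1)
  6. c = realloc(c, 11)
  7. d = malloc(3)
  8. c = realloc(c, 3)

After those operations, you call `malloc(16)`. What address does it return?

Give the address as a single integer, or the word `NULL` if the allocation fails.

Op 1: a = malloc(8) -> a = 0; heap: [0-7 ALLOC][8-43 FREE]
Op 2: free(a) -> (freed a); heap: [0-43 FREE]
Op 3: b = malloc(12) -> b = 0; heap: [0-11 ALLOC][12-43 FREE]
Op 4: c = malloc(1) -> c = 12; heap: [0-11 ALLOC][12-12 ALLOC][13-43 FREE]
Op 5: c = realloc(c, 1) -> c = 12; heap: [0-11 ALLOC][12-12 ALLOC][13-43 FREE]
Op 6: c = realloc(c, 11) -> c = 12; heap: [0-11 ALLOC][12-22 ALLOC][23-43 FREE]
Op 7: d = malloc(3) -> d = 23; heap: [0-11 ALLOC][12-22 ALLOC][23-25 ALLOC][26-43 FREE]
Op 8: c = realloc(c, 3) -> c = 12; heap: [0-11 ALLOC][12-14 ALLOC][15-22 FREE][23-25 ALLOC][26-43 FREE]
malloc(16): first-fit scan over [0-11 ALLOC][12-14 ALLOC][15-22 FREE][23-25 ALLOC][26-43 FREE] -> 26

Answer: 26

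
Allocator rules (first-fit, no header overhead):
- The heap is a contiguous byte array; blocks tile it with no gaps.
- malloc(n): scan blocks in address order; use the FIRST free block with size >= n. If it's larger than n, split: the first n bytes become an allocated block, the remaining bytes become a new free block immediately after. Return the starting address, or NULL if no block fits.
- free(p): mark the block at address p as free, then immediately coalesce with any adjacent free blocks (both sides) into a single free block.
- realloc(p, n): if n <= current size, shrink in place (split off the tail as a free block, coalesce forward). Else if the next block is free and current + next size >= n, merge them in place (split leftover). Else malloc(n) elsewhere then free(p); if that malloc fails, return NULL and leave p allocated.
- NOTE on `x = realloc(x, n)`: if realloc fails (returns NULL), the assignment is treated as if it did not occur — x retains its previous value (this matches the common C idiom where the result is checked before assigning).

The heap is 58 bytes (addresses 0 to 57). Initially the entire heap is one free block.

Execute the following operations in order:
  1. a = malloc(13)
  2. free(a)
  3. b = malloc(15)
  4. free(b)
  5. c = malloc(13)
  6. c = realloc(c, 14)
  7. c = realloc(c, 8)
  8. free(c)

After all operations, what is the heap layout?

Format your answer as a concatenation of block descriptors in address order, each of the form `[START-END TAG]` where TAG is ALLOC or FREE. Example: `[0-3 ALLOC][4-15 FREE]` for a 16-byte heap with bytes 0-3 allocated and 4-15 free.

Op 1: a = malloc(13) -> a = 0; heap: [0-12 ALLOC][13-57 FREE]
Op 2: free(a) -> (freed a); heap: [0-57 FREE]
Op 3: b = malloc(15) -> b = 0; heap: [0-14 ALLOC][15-57 FREE]
Op 4: free(b) -> (freed b); heap: [0-57 FREE]
Op 5: c = malloc(13) -> c = 0; heap: [0-12 ALLOC][13-57 FREE]
Op 6: c = realloc(c, 14) -> c = 0; heap: [0-13 ALLOC][14-57 FREE]
Op 7: c = realloc(c, 8) -> c = 0; heap: [0-7 ALLOC][8-57 FREE]
Op 8: free(c) -> (freed c); heap: [0-57 FREE]

Answer: [0-57 FREE]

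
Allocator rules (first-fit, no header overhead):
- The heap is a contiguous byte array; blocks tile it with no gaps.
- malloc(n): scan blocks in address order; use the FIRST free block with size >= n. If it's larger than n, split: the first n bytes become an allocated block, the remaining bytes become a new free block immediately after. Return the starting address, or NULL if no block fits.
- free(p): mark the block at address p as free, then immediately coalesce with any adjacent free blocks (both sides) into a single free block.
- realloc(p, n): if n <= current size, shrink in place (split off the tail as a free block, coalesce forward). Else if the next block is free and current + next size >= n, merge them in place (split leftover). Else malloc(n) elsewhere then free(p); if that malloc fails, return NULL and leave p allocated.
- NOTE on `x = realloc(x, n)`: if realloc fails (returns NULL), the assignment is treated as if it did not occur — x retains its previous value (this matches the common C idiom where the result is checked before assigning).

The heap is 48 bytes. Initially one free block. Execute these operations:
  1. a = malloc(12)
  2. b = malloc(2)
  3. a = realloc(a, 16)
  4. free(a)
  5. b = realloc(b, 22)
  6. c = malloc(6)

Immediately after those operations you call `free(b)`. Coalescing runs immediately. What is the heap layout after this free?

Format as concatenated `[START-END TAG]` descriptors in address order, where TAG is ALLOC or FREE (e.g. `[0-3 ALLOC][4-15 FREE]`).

Answer: [0-5 ALLOC][6-47 FREE]

Derivation:
Op 1: a = malloc(12) -> a = 0; heap: [0-11 ALLOC][12-47 FREE]
Op 2: b = malloc(2) -> b = 12; heap: [0-11 ALLOC][12-13 ALLOC][14-47 FREE]
Op 3: a = realloc(a, 16) -> a = 14; heap: [0-11 FREE][12-13 ALLOC][14-29 ALLOC][30-47 FREE]
Op 4: free(a) -> (freed a); heap: [0-11 FREE][12-13 ALLOC][14-47 FREE]
Op 5: b = realloc(b, 22) -> b = 12; heap: [0-11 FREE][12-33 ALLOC][34-47 FREE]
Op 6: c = malloc(6) -> c = 0; heap: [0-5 ALLOC][6-11 FREE][12-33 ALLOC][34-47 FREE]
free(b): b = 12 -> block [12-33 ALLOC]; mark free, coalesce with adjacent free neighbors -> [0-5 ALLOC][6-47 FREE]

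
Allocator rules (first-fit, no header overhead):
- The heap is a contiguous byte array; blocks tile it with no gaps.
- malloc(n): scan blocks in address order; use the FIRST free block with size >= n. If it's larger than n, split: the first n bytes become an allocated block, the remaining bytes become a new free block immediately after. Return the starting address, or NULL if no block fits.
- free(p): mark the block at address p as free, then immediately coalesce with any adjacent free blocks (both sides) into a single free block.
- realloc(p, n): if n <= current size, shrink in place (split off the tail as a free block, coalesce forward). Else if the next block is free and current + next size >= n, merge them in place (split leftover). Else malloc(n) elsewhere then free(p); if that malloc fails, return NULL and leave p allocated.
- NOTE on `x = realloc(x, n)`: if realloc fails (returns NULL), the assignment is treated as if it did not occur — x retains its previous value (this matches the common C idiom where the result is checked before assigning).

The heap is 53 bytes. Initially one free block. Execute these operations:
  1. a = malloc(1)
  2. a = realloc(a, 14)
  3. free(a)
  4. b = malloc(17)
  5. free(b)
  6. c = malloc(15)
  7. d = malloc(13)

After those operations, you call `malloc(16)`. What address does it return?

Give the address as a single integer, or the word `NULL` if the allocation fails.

Answer: 28

Derivation:
Op 1: a = malloc(1) -> a = 0; heap: [0-0 ALLOC][1-52 FREE]
Op 2: a = realloc(a, 14) -> a = 0; heap: [0-13 ALLOC][14-52 FREE]
Op 3: free(a) -> (freed a); heap: [0-52 FREE]
Op 4: b = malloc(17) -> b = 0; heap: [0-16 ALLOC][17-52 FREE]
Op 5: free(b) -> (freed b); heap: [0-52 FREE]
Op 6: c = malloc(15) -> c = 0; heap: [0-14 ALLOC][15-52 FREE]
Op 7: d = malloc(13) -> d = 15; heap: [0-14 ALLOC][15-27 ALLOC][28-52 FREE]
malloc(16): first-fit scan over [0-14 ALLOC][15-27 ALLOC][28-52 FREE] -> 28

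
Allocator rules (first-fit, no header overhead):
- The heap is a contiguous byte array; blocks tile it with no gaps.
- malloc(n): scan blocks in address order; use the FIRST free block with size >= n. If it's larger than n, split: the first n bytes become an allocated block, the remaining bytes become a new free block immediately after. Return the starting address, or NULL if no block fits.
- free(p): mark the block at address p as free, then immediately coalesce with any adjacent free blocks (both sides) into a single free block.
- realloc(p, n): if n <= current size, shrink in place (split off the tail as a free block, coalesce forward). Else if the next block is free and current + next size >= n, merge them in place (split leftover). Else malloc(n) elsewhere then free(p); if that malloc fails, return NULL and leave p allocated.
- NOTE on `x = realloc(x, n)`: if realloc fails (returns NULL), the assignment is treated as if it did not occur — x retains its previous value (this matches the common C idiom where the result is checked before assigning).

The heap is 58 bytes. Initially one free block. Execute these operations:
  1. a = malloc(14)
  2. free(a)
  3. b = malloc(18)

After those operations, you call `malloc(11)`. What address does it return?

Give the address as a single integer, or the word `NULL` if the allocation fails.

Op 1: a = malloc(14) -> a = 0; heap: [0-13 ALLOC][14-57 FREE]
Op 2: free(a) -> (freed a); heap: [0-57 FREE]
Op 3: b = malloc(18) -> b = 0; heap: [0-17 ALLOC][18-57 FREE]
malloc(11): first-fit scan over [0-17 ALLOC][18-57 FREE] -> 18

Answer: 18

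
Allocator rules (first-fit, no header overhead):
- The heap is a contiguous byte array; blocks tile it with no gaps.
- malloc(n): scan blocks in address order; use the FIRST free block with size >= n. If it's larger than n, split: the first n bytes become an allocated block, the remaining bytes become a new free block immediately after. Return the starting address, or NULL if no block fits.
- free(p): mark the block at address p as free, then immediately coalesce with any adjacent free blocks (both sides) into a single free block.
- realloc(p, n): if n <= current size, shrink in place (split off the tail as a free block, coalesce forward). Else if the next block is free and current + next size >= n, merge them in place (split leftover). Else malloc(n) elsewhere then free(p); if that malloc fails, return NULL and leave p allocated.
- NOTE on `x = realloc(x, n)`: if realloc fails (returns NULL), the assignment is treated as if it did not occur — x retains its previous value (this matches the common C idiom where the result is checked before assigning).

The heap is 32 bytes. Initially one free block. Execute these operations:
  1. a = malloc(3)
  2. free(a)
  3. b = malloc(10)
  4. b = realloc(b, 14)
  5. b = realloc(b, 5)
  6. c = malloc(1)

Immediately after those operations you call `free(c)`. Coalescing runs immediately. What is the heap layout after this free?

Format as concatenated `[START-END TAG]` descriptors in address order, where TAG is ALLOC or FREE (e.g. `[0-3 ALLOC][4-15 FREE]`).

Op 1: a = malloc(3) -> a = 0; heap: [0-2 ALLOC][3-31 FREE]
Op 2: free(a) -> (freed a); heap: [0-31 FREE]
Op 3: b = malloc(10) -> b = 0; heap: [0-9 ALLOC][10-31 FREE]
Op 4: b = realloc(b, 14) -> b = 0; heap: [0-13 ALLOC][14-31 FREE]
Op 5: b = realloc(b, 5) -> b = 0; heap: [0-4 ALLOC][5-31 FREE]
Op 6: c = malloc(1) -> c = 5; heap: [0-4 ALLOC][5-5 ALLOC][6-31 FREE]
free(c): c = 5 -> block [5-5 ALLOC]; mark free, coalesce with adjacent free neighbors -> [0-4 ALLOC][5-31 FREE]

Answer: [0-4 ALLOC][5-31 FREE]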